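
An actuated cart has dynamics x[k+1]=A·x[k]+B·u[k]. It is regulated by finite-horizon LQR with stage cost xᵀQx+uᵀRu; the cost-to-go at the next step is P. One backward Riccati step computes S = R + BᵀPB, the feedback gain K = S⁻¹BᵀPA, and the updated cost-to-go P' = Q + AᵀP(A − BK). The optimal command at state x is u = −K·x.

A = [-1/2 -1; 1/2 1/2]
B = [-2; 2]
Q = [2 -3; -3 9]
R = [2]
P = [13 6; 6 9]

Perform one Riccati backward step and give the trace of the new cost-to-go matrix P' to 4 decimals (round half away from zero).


BᵀP = [-14.0000 6.0000]
S = R + BᵀPB = [2] + [40.0000] = [42.0000]
BᵀPA = [10.0000 17.0000]
K = S⁻¹·BᵀPA = [0.2381 0.4048]
A−BK = [-0.0238 -0.1905; 0.0238 -0.3095]
AᵀP(A−BK) = [0.1190 0.2024; 0.2024 2.3690]
P' = Q + AᵀP(A−BK) = [2.1190 -2.7976; -2.7976 11.3690]
tr(P') = 13.4881

13.4881


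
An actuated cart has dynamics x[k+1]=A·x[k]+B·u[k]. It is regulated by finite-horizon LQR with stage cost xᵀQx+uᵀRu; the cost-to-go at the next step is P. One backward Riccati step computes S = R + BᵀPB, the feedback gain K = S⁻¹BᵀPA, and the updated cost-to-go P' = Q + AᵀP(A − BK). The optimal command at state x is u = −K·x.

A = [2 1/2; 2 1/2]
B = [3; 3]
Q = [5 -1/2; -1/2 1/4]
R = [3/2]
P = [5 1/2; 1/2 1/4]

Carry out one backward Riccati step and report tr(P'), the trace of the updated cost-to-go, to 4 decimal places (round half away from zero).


5.9399

BᵀP = [16.5000 2.2500]
S = R + BᵀPB = [3/2] + [56.2500] = [57.7500]
BᵀPA = [37.5000 9.3750]
K = S⁻¹·BᵀPA = [0.6494 0.1623]
A−BK = [0.0519 0.0130; 0.0519 0.0130]
AᵀP(A−BK) = [0.6494 0.1623; 0.1623 0.0406]
P' = Q + AᵀP(A−BK) = [5.6494 -0.3377; -0.3377 0.2906]
tr(P') = 5.9399


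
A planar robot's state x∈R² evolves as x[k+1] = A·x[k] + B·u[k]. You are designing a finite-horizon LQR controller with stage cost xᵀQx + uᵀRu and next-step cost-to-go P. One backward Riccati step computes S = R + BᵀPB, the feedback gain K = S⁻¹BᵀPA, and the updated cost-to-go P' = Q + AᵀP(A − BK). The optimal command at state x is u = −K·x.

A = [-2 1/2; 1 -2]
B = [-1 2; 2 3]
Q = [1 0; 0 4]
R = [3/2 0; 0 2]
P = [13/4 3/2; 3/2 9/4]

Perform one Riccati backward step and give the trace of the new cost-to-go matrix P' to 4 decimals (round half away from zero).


7.5413

BᵀP = [-0.2500 3.0000; 11.0000 9.7500]
S = R + BᵀPB = [3/2 0; 0 2] + [6.2500 8.5000; 8.5000 51.2500] = [7.7500 8.5000; 8.5000 53.2500]
BᵀPA = [3.5000 -6.1250; -12.2500 -14.0000]
K = S⁻¹·BᵀPA = [0.8533 -0.6085; -0.3663 -0.1658]
A−BK = [-0.4142 0.2231; 0.3921 -0.2857]
AᵀP(A−BK) = [1.7768 -0.9010; -0.9010 0.7645]
P' = Q + AᵀP(A−BK) = [2.7768 -0.9010; -0.9010 4.7645]
tr(P') = 7.5413


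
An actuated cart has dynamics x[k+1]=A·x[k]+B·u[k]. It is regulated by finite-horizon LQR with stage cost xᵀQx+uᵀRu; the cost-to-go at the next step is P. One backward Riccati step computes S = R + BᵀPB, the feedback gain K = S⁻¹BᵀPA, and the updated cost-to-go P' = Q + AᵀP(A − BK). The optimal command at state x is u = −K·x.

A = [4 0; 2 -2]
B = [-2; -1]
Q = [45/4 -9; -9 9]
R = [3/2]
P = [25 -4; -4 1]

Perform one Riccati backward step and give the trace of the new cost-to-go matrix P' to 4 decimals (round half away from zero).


27.8801

BᵀP = [-46.0000 7.0000]
S = R + BᵀPB = [3/2] + [85.0000] = [86.5000]
BᵀPA = [-170.0000 -14.0000]
K = S⁻¹·BᵀPA = [-1.9653 -0.1618]
A−BK = [0.0694 -0.3237; 0.0347 -2.1618]
AᵀP(A−BK) = [5.8960 0.4855; 0.4855 1.7341]
P' = Q + AᵀP(A−BK) = [17.1460 -8.5145; -8.5145 10.7341]
tr(P') = 27.8801


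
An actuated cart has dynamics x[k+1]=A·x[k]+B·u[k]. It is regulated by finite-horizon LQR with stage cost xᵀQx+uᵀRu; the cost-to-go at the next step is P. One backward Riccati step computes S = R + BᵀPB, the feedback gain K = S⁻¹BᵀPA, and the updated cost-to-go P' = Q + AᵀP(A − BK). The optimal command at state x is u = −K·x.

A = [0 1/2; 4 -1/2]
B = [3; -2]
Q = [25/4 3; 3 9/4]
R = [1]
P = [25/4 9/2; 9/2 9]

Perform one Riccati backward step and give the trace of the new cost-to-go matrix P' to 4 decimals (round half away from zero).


BᵀP = [9.7500 -4.5000]
S = R + BᵀPB = [1] + [38.2500] = [39.2500]
BᵀPA = [-18.0000 7.1250]
K = S⁻¹·BᵀPA = [-0.4586 0.1815]
A−BK = [1.3758 -0.0446; 3.0828 -0.1369]
AᵀP(A−BK) = [135.7452 -5.7325; -5.7325 0.2691]
P' = Q + AᵀP(A−BK) = [141.9952 -2.7325; -2.7325 2.5191]
tr(P') = 144.5143

144.5143


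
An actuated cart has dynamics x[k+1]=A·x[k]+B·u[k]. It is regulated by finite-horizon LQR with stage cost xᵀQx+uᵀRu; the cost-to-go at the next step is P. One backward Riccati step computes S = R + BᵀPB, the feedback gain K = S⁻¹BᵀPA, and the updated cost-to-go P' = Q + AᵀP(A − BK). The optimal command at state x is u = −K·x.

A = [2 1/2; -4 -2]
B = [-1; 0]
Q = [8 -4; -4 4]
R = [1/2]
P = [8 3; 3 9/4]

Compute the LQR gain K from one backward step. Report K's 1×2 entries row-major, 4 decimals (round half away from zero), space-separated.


BᵀP = [-8.0000 -3.0000]
S = R + BᵀPB = [1/2] + [8.0000] = [8.5000]
BᵀPA = [-4.0000 2.0000]
K = S⁻¹·BᵀPA = [-0.4706 0.2353]
A−BK = [1.5294 0.7353; -4.0000 -2.0000]
AᵀP(A−BK) = [18.1176 8.9412; 8.9412 4.5294]
P' = Q + AᵀP(A−BK) = [26.1176 4.9412; 4.9412 8.5294]
tr(P') = 34.6471

-0.4706 0.2353


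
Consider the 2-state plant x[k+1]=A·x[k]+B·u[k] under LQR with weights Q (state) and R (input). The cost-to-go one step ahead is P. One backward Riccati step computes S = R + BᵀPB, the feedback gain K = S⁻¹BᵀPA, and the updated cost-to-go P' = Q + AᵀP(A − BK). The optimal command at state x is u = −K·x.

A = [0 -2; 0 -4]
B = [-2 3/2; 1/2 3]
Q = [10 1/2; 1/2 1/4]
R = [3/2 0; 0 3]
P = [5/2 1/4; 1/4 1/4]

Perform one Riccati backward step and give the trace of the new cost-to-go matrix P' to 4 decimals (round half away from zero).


BᵀP = [-4.8750 -0.3750; 4.5000 1.1250]
S = R + BᵀPB = [3/2 0; 0 3] + [9.5625 -8.4375; -8.4375 10.1250] = [11.0625 -8.4375; -8.4375 13.1250]
BᵀPA = [0.0000 11.2500; 0.0000 -13.5000]
K = S⁻¹·BᵀPA = [0.0000 0.4561; 0.0000 -0.7354]
A−BK = [0.0000 0.0152; 0.0000 -2.0219]
AᵀP(A−BK) = [0.0000 0.0000; 0.0000 2.9416]
P' = Q + AᵀP(A−BK) = [10.0000 0.5000; 0.5000 3.1916]
tr(P') = 13.1916

13.1916


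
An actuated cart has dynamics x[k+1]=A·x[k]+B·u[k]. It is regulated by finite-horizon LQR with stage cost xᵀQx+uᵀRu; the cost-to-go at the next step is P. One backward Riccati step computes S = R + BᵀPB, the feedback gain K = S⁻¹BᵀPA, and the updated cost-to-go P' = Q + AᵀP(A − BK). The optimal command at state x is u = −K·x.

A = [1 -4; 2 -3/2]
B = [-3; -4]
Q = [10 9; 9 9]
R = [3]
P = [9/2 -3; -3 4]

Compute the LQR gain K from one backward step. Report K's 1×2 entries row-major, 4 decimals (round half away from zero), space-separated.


BᵀP = [-1.5000 -7.0000]
S = R + BᵀPB = [3] + [32.5000] = [35.5000]
BᵀPA = [-15.5000 16.5000]
K = S⁻¹·BᵀPA = [-0.4366 0.4648]
A−BK = [-0.3099 -2.6056; 0.2535 0.3592]
AᵀP(A−BK) = [1.7324 5.7042; 5.7042 37.3310]
P' = Q + AᵀP(A−BK) = [11.7324 14.7042; 14.7042 46.3310]
tr(P') = 58.0634

-0.4366 0.4648


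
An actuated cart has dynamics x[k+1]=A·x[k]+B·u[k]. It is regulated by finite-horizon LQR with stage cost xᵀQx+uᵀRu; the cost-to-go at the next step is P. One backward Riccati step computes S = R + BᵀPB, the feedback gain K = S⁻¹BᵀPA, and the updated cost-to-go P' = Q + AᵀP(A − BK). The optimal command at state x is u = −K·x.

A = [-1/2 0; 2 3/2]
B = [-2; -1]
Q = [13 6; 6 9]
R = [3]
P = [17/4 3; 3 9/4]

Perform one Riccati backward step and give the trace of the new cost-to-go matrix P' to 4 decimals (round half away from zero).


BᵀP = [-11.5000 -8.2500]
S = R + BᵀPB = [3] + [31.2500] = [34.2500]
BᵀPA = [-10.7500 -12.3750]
K = S⁻¹·BᵀPA = [-0.3139 -0.3613]
A−BK = [-1.1277 -0.7226; 1.6861 1.1387]
AᵀP(A−BK) = [0.6884 0.6159; 0.6159 0.5912]
P' = Q + AᵀP(A−BK) = [13.6884 6.6159; 6.6159 9.5912]
tr(P') = 23.2797

23.2797


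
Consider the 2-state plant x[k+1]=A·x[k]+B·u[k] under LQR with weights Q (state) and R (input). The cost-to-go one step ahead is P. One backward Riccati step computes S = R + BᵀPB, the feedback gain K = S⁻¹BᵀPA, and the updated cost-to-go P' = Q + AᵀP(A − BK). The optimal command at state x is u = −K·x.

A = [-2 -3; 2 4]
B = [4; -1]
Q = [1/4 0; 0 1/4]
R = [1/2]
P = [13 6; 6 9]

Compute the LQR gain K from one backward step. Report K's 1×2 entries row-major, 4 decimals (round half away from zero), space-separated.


BᵀP = [46.0000 15.0000]
S = R + BᵀPB = [1/2] + [169.0000] = [169.5000]
BᵀPA = [-62.0000 -78.0000]
K = S⁻¹·BᵀPA = [-0.3658 -0.4602]
A−BK = [-0.5369 -1.1593; 1.6342 3.5398]
AᵀP(A−BK) = [17.3215 37.4690; 37.4690 81.1062]
P' = Q + AᵀP(A−BK) = [17.5715 37.4690; 37.4690 81.3562]
tr(P') = 98.9277

-0.3658 -0.4602


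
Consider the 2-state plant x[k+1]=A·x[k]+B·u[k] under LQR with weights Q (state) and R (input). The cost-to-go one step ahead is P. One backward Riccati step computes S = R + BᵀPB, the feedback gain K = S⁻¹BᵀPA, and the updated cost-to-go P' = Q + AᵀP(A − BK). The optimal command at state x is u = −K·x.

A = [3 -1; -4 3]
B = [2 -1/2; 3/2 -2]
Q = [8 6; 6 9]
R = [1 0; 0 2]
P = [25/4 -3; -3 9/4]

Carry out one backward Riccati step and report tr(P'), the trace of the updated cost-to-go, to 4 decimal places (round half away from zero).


52.1126

BᵀP = [8.0000 -2.6250; 2.8750 -3.0000]
S = R + BᵀPB = [1 0; 0 2] + [12.0625 1.2500; 1.2500 4.5625] = [13.0625 1.2500; 1.2500 6.5625]
BᵀPA = [34.5000 -15.8750; 20.6250 -11.8750]
K = S⁻¹·BᵀPA = [2.3838 -1.0615; 2.6888 -1.6073]
A−BK = [-0.4233 0.3193; -2.1982 1.3776]
AᵀP(A−BK) = [26.5509 -14.9770; -14.9770 8.5616]
P' = Q + AᵀP(A−BK) = [34.5509 -8.9770; -8.9770 17.5616]
tr(P') = 52.1126


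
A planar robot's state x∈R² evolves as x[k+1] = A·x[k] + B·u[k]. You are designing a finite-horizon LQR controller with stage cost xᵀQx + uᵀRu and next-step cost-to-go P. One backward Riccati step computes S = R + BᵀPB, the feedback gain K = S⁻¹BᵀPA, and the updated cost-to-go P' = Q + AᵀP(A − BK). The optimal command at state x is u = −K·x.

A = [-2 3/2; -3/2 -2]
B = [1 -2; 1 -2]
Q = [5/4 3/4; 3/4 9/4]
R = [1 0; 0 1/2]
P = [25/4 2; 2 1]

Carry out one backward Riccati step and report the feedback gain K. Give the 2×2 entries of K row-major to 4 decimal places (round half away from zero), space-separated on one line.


BᵀP = [8.2500 3.0000; -16.5000 -6.0000]
S = R + BᵀPB = [1 0; 0 1/2] + [11.2500 -22.5000; -22.5000 45.0000] = [12.2500 -22.5000; -22.5000 45.5000]
BᵀPA = [-21.0000 6.3750; 42.0000 -12.7500]
K = S⁻¹·BᵀPA = [-0.2054 0.0623; 0.8215 -0.2494]
A−BK = [-0.1516 0.9389; 0.3484 -2.5611]
AᵀP(A−BK) = [0.4334 -0.4664; -0.4664 2.4853]
P' = Q + AᵀP(A−BK) = [1.6834 0.2836; 0.2836 4.7353]
tr(P') = 6.4187

-0.2054 0.0623 0.8215 -0.2494


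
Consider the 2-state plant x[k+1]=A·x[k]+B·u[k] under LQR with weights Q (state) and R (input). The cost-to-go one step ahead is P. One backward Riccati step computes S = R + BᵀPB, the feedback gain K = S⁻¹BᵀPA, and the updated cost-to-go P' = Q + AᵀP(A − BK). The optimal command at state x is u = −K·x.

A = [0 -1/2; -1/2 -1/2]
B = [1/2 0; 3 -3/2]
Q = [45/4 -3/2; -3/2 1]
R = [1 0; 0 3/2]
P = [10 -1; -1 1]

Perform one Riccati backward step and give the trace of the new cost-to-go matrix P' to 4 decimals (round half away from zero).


13.6761

BᵀP = [2.0000 2.5000; 1.5000 -1.5000]
S = R + BᵀPB = [1 0; 0 3/2] + [8.5000 -3.7500; -3.7500 2.2500] = [9.5000 -3.7500; -3.7500 3.7500]
BᵀPA = [-1.2500 -2.2500; 0.7500 0.0000]
K = S⁻¹·BᵀPA = [-0.0870 -0.3913; 0.1130 -0.3913]
A−BK = [0.0435 -0.3043; -0.0696 0.0870]
AᵀP(A−BK) = [0.0565 -0.1957; -0.1957 1.3696]
P' = Q + AᵀP(A−BK) = [11.3065 -1.6957; -1.6957 2.3696]
tr(P') = 13.6761


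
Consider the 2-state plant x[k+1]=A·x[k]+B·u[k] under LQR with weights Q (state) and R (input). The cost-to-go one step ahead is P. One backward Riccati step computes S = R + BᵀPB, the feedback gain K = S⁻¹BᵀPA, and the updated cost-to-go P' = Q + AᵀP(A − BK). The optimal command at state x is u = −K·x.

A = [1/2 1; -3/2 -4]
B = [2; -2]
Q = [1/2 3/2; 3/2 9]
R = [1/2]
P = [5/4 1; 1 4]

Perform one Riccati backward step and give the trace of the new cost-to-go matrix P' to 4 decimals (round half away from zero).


BᵀP = [0.5000 -6.0000]
S = R + BᵀPB = [1/2] + [13.0000] = [13.5000]
BᵀPA = [9.2500 24.5000]
K = S⁻¹·BᵀPA = [0.6852 1.8148]
A−BK = [-0.8704 -2.6296; -0.1296 -0.3704]
AᵀP(A−BK) = [1.4745 4.3380; 4.3380 12.7870]
P' = Q + AᵀP(A−BK) = [1.9745 5.8380; 5.8380 21.7870]
tr(P') = 23.7616

23.7616


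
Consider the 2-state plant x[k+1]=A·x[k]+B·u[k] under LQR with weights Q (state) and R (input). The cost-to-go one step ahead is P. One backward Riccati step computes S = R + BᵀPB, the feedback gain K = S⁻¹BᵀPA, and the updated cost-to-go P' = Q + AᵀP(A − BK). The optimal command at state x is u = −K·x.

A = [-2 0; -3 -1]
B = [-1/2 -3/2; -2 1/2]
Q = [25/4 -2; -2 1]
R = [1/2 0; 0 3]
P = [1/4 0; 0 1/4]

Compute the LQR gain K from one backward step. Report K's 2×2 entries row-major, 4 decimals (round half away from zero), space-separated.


1.1249 0.3188 0.1228 -0.0290

BᵀP = [-0.1250 -0.5000; -0.3750 0.1250]
S = R + BᵀPB = [1/2 0; 0 3] + [1.0625 -0.0625; -0.0625 0.6250] = [1.5625 -0.0625; -0.0625 3.6250]
BᵀPA = [1.7500 0.5000; 0.3750 -0.1250]
K = S⁻¹·BᵀPA = [1.1249 0.3188; 0.1228 -0.0290]
A−BK = [-1.2533 0.1159; -0.8116 -0.3478]
AᵀP(A−BK) = [1.2353 0.2029; 0.2029 0.0870]
P' = Q + AᵀP(A−BK) = [7.4853 -1.7971; -1.7971 1.0870]
tr(P') = 8.5723


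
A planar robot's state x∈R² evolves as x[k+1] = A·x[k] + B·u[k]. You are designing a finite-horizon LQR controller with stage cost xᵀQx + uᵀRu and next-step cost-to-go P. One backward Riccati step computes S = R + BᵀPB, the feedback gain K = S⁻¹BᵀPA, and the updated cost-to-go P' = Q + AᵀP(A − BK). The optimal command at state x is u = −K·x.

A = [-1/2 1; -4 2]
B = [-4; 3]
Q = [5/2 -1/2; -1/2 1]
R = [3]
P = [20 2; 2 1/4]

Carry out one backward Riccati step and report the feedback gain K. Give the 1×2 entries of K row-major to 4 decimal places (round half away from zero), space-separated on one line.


BᵀP = [-74.0000 -7.2500]
S = R + BᵀPB = [3] + [274.2500] = [277.2500]
BᵀPA = [66.0000 -88.5000]
K = S⁻¹·BᵀPA = [0.2381 -0.3192]
A−BK = [0.4522 -0.2768; -4.7142 2.9576]
AᵀP(A−BK) = [1.2885 -0.9324; -0.9324 0.7502]
P' = Q + AᵀP(A−BK) = [3.7885 -1.4324; -1.4324 1.7502]
tr(P') = 5.5388

0.2381 -0.3192


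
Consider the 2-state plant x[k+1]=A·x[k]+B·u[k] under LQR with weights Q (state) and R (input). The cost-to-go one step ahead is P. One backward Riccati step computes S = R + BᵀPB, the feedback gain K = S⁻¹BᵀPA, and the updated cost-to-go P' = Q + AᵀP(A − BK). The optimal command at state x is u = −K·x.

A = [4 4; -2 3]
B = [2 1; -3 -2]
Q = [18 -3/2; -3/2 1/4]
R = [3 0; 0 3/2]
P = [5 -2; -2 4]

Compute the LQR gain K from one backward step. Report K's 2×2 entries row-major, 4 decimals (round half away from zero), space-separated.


1.0549 0.8791 0.1758 -1.1868

BᵀP = [16.0000 -16.0000; 9.0000 -10.0000]
S = R + BᵀPB = [3 0; 0 3/2] + [80.0000 48.0000; 48.0000 29.0000] = [83.0000 48.0000; 48.0000 30.5000]
BᵀPA = [96.0000 16.0000; 56.0000 6.0000]
K = S⁻¹·BᵀPA = [1.0549 0.8791; 0.1758 -1.1868]
A−BK = [1.7143 3.4286; 1.5165 3.2637]
AᵀP(A−BK) = [16.8791 30.0659; 30.0659 61.0549]
P' = Q + AᵀP(A−BK) = [34.8791 28.5659; 28.5659 61.3049]
tr(P') = 96.1841


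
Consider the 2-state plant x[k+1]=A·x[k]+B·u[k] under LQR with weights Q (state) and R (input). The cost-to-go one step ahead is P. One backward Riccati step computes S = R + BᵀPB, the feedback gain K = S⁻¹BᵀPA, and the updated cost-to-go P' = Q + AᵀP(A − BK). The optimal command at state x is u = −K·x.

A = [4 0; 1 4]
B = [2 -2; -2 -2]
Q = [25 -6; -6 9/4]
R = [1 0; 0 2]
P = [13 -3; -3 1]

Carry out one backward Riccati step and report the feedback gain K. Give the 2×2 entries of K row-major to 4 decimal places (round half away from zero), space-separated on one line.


BᵀP = [32.0000 -8.0000; -20.0000 4.0000]
S = R + BᵀPB = [1 0; 0 2] + [80.0000 -48.0000; -48.0000 32.0000] = [81.0000 -48.0000; -48.0000 34.0000]
BᵀPA = [120.0000 -32.0000; -76.0000 16.0000]
K = S⁻¹·BᵀPA = [0.9600 -0.7111; -0.8800 -0.5333]
A−BK = [0.3200 0.3556; 1.1600 1.5111]
AᵀP(A−BK) = [2.9200 0.8000; 0.8000 1.7778]
P' = Q + AᵀP(A−BK) = [27.9200 -5.2000; -5.2000 4.0278]
tr(P') = 31.9478

0.9600 -0.7111 -0.8800 -0.5333


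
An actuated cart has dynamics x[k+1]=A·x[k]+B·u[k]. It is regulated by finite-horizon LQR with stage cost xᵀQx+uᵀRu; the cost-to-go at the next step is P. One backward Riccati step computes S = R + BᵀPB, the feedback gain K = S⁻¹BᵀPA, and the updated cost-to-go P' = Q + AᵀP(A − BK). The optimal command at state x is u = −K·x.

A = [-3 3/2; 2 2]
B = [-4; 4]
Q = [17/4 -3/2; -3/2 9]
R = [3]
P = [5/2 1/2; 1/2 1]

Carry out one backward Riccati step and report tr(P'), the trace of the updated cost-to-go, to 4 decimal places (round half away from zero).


26.6541

BᵀP = [-8.0000 2.0000]
S = R + BᵀPB = [3] + [40.0000] = [43.0000]
BᵀPA = [28.0000 -8.0000]
K = S⁻¹·BᵀPA = [0.6512 -0.1860]
A−BK = [-0.3953 0.7558; -0.6047 2.7442]
AᵀP(A−BK) = [2.2674 -3.5407; -3.5407 11.1366]
P' = Q + AᵀP(A−BK) = [6.5174 -5.0407; -5.0407 20.1366]
tr(P') = 26.6541


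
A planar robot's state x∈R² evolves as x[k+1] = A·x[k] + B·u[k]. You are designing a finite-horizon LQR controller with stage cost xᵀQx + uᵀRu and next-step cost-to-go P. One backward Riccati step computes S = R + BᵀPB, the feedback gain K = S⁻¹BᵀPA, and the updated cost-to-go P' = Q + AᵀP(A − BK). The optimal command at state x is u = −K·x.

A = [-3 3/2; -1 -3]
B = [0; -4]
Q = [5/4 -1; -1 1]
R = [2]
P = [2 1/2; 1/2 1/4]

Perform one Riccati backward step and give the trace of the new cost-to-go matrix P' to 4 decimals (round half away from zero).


17.5833

BᵀP = [-2.0000 -1.0000]
S = R + BᵀPB = [2] + [4.0000] = [6.0000]
BᵀPA = [7.0000 0.0000]
K = S⁻¹·BᵀPA = [1.1667 0.0000]
A−BK = [-3.0000 1.5000; 3.6667 -3.0000]
AᵀP(A−BK) = [13.0833 -4.5000; -4.5000 2.2500]
P' = Q + AᵀP(A−BK) = [14.3333 -5.5000; -5.5000 3.2500]
tr(P') = 17.5833


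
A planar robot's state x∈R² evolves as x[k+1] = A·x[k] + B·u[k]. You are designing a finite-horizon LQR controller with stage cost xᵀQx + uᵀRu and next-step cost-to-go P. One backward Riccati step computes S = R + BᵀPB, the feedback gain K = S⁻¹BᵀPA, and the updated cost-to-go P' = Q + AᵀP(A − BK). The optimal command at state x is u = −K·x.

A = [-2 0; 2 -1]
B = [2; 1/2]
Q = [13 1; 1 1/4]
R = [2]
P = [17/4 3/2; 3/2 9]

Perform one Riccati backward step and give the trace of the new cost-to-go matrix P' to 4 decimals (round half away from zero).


60.4253

BᵀP = [9.2500 7.5000]
S = R + BᵀPB = [2] + [22.2500] = [24.2500]
BᵀPA = [-3.5000 -7.5000]
K = S⁻¹·BᵀPA = [-0.1443 -0.3093]
A−BK = [-1.7113 0.6186; 2.0722 -0.8454]
AᵀP(A−BK) = [40.4948 -16.0825; -16.0825 6.6804]
P' = Q + AᵀP(A−BK) = [53.4948 -15.0825; -15.0825 6.9304]
tr(P') = 60.4253


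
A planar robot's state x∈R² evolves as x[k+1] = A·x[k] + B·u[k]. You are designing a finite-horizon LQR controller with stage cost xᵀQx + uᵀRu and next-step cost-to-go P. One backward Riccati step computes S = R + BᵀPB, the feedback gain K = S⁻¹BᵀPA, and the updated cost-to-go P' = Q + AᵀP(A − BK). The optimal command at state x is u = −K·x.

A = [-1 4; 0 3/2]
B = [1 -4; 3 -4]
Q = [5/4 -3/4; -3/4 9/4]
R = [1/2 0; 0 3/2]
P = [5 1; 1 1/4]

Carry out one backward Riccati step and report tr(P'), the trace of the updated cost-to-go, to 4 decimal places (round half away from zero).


BᵀP = [8.0000 1.7500; -24.0000 -5.0000]
S = R + BᵀPB = [1/2 0; 0 3/2] + [13.2500 -39.0000; -39.0000 116.0000] = [13.7500 -39.0000; -39.0000 117.5000]
BᵀPA = [-8.0000 34.6250; 24.0000 -103.5000]
K = S⁻¹·BᵀPA = [-0.0423 0.3375; 0.1902 -0.7688]
A−BK = [-0.1968 0.5872; 0.8877 -2.5878]
AᵀP(A−BK) = [0.0964 -0.3481; -0.3481 1.3027]
P' = Q + AᵀP(A−BK) = [1.3464 -1.0981; -1.0981 3.5527]
tr(P') = 4.8991

4.8991


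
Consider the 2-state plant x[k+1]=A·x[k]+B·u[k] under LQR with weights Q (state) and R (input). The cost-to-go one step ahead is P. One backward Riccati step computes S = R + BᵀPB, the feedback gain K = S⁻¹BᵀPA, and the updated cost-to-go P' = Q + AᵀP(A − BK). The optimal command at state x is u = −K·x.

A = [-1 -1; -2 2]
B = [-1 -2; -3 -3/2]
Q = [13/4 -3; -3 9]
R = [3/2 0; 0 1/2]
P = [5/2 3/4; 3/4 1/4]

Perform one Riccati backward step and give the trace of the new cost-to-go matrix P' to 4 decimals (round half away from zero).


12.5744

BᵀP = [-4.7500 -1.5000; -6.1250 -1.8750]
S = R + BᵀPB = [3/2 0; 0 1/2] + [9.2500 11.7500; 11.7500 15.0625] = [10.7500 11.7500; 11.7500 15.5625]
BᵀPA = [7.7500 1.7500; 9.8750 2.3750]
K = S⁻¹·BᵀPA = [0.1566 -0.0230; 0.5163 0.1700]
A−BK = [0.1892 -0.6831; -0.7557 2.1860]
AᵀP(A−BK) = [0.1879 -0.0003; -0.0003 0.1366]
P' = Q + AᵀP(A−BK) = [3.4379 -3.0003; -3.0003 9.1366]
tr(P') = 12.5744


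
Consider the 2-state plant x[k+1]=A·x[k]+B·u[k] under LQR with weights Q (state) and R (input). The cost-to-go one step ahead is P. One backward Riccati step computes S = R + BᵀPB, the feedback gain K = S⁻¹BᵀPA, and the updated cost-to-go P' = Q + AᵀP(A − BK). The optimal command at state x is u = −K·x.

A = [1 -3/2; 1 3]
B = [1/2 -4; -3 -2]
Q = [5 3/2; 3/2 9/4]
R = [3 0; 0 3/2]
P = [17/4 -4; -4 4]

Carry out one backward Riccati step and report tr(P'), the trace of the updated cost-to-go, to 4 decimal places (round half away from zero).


BᵀP = [14.1250 -14.0000; -9.0000 8.0000]
S = R + BᵀPB = [3 0; 0 3/2] + [49.0625 -28.5000; -28.5000 20.0000] = [52.0625 -28.5000; -28.5000 21.5000]
BᵀPA = [0.1250 -63.1875; -1.0000 37.5000]
K = S⁻¹·BᵀPA = [-0.0841 -0.9436; -0.1579 0.4933]
A−BK = [0.4103 0.9452; 0.4320 1.1558]
AᵀP(A−BK) = [0.1026 0.2363; 0.2363 3.4372]
P' = Q + AᵀP(A−BK) = [5.1026 1.7363; 1.7363 5.6872]
tr(P') = 10.7897

10.7897


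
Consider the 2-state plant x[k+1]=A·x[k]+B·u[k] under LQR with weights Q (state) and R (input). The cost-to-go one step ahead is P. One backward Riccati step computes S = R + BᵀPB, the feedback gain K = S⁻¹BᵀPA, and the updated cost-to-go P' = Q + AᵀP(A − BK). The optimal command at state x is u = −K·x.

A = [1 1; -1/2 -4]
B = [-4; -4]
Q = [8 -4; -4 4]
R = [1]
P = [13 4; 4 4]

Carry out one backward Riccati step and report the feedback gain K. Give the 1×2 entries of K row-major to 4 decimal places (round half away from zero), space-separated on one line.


-0.1297 0.1496

BᵀP = [-68.0000 -32.0000]
S = R + BᵀPB = [1] + [400.0000] = [401.0000]
BᵀPA = [-52.0000 60.0000]
K = S⁻¹·BᵀPA = [-0.1297 0.1496]
A−BK = [0.4813 1.5985; -1.0187 -3.4015]
AᵀP(A−BK) = [3.2569 10.7805; 10.7805 36.0224]
P' = Q + AᵀP(A−BK) = [11.2569 6.7805; 6.7805 40.0224]
tr(P') = 51.2793


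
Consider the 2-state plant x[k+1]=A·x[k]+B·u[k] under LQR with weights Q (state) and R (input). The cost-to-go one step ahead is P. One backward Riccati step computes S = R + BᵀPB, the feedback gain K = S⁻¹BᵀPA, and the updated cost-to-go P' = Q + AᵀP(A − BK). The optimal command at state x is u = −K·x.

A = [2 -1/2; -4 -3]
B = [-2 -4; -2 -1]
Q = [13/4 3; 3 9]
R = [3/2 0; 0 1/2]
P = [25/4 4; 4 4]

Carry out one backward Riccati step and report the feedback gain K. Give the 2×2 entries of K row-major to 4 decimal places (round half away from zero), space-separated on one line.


1.7399 1.1502 -1.0880 -0.2800

BᵀP = [-20.5000 -16.0000; -29.0000 -20.0000]
S = R + BᵀPB = [3/2 0; 0 1/2] + [73.0000 98.0000; 98.0000 136.0000] = [74.5000 98.0000; 98.0000 136.5000]
BᵀPA = [23.0000 58.2500; 22.0000 74.5000]
K = S⁻¹·BᵀPA = [1.7399 1.1502; -1.0880 -0.2800]
A−BK = [1.1278 0.6805; -1.6081 -0.9797]
AᵀP(A−BK) = [8.9177 5.4557; 5.4557 3.4233]
P' = Q + AᵀP(A−BK) = [12.1677 8.4557; 8.4557 12.4233]
tr(P') = 24.5911


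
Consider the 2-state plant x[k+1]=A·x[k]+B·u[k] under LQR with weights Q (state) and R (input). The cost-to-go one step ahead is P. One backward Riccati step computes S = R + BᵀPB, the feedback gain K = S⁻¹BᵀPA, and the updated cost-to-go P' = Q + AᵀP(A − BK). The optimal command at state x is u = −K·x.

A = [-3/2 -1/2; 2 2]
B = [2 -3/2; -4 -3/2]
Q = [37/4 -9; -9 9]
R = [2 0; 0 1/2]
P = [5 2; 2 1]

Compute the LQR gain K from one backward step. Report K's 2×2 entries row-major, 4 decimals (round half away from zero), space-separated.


BᵀP = [2.0000 0.0000; -10.5000 -4.5000]
S = R + BᵀPB = [2 0; 0 1/2] + [4.0000 -3.0000; -3.0000 22.5000] = [6.0000 -3.0000; -3.0000 23.0000]
BᵀPA = [-3.0000 -1.0000; 6.7500 -3.7500]
K = S⁻¹·BᵀPA = [-0.3779 -0.2655; 0.2442 -0.1977]
A−BK = [-0.3779 -0.2655; 0.8547 0.6415]
AᵀP(A−BK) = [0.4680 0.2878; 0.2878 0.2432]
P' = Q + AᵀP(A−BK) = [9.7180 -8.7122; -8.7122 9.2432]
tr(P') = 18.9612

-0.3779 -0.2655 0.2442 -0.1977


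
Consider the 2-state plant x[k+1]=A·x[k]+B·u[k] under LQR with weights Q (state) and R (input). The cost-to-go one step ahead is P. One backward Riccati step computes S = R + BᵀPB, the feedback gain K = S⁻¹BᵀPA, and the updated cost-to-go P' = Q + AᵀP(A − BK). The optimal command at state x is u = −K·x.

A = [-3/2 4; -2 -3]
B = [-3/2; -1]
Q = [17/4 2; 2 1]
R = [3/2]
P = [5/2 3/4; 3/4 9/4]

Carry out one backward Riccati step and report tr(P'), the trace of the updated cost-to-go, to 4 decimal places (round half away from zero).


45.6129

BᵀP = [-4.5000 -3.3750]
S = R + BᵀPB = [3/2] + [10.1250] = [11.6250]
BᵀPA = [13.5000 -7.8750]
K = S⁻¹·BᵀPA = [1.1613 -0.6774]
A−BK = [0.2419 2.9839; -0.8387 -3.6774]
AᵀP(A−BK) = [3.4476 5.0202; 5.0202 36.9153]
P' = Q + AᵀP(A−BK) = [7.6976 7.0202; 7.0202 37.9153]
tr(P') = 45.6129


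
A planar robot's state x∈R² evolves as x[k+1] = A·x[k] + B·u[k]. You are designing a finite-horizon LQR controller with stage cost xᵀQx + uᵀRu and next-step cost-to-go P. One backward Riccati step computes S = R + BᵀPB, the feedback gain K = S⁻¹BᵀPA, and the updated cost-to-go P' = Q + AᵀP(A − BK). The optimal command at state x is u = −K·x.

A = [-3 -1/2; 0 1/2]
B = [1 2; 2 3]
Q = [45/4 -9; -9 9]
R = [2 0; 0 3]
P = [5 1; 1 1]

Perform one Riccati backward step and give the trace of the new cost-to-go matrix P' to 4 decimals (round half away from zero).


BᵀP = [7.0000 3.0000; 13.0000 5.0000]
S = R + BᵀPB = [2 0; 0 3] + [13.0000 23.0000; 23.0000 41.0000] = [15.0000 23.0000; 23.0000 44.0000]
BᵀPA = [-21.0000 -2.0000; -39.0000 -4.0000]
K = S⁻¹·BᵀPA = [-0.2061 0.0305; -0.7786 -0.1069]
A−BK = [-1.2366 -0.3168; 2.7481 0.7595]
AᵀP(A−BK) = [10.3053 2.4733; 2.4733 0.6336]
P' = Q + AᵀP(A−BK) = [21.5553 -6.5267; -6.5267 9.6336]
tr(P') = 31.1889

31.1889


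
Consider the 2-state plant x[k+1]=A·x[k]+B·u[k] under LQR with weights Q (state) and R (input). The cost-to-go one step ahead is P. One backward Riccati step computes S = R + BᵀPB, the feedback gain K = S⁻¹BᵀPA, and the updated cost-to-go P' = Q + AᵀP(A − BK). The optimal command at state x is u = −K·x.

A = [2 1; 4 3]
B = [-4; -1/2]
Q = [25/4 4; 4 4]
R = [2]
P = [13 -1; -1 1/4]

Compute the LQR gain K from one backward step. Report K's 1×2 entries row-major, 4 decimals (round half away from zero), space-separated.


-0.4246 -0.1935

BᵀP = [-51.5000 3.8750]
S = R + BᵀPB = [2] + [204.0625] = [206.0625]
BᵀPA = [-87.5000 -39.8750]
K = S⁻¹·BᵀPA = [-0.4246 -0.1935]
A−BK = [0.3015 0.2260; 3.7877 2.9032]
AᵀP(A−BK) = [2.8450 2.0679; 2.0679 1.5338]
P' = Q + AᵀP(A−BK) = [9.0950 6.0679; 6.0679 5.5338]
tr(P') = 14.6288


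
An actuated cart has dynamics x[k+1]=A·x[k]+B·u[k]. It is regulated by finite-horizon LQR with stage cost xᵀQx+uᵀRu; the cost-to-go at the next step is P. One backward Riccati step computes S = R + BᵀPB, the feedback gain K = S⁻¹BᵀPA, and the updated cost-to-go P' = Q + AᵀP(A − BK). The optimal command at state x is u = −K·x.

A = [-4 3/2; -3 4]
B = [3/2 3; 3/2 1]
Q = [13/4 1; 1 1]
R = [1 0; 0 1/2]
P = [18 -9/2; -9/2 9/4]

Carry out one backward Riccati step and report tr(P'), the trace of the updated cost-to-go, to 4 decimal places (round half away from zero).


13.3145

BᵀP = [20.2500 -3.3750; 49.5000 -11.2500]
S = R + BᵀPB = [1 0; 0 1/2] + [25.3125 57.3750; 57.3750 137.2500] = [26.3125 57.3750; 57.3750 137.7500]
BᵀPA = [-70.8750 16.8750; -164.2500 29.2500]
K = S⁻¹·BᵀPA = [-1.0196 1.9429; -0.7677 -0.5969]
A−BK = [-0.1675 0.3764; -0.7029 1.6826]
AᵀP(A−BK) = [1.8913 -3.0889; -3.0889 7.1732]
P' = Q + AᵀP(A−BK) = [5.1413 -2.0889; -2.0889 8.1732]
tr(P') = 13.3145


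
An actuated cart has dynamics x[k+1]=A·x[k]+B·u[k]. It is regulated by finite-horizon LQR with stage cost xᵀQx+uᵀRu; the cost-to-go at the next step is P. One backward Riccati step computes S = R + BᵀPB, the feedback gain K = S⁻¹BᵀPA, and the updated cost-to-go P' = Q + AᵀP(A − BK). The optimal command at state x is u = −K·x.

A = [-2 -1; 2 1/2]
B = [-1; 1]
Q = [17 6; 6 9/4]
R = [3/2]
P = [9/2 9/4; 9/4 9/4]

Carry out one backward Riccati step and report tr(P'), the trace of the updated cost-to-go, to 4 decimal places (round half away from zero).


24.3125

BᵀP = [-2.2500 0.0000]
S = R + BᵀPB = [3/2] + [2.2500] = [3.7500]
BᵀPA = [4.5000 2.2500]
K = S⁻¹·BᵀPA = [1.2000 0.6000]
A−BK = [-0.8000 -0.4000; 0.8000 -0.1000]
AᵀP(A−BK) = [3.6000 1.8000; 1.8000 1.4625]
P' = Q + AᵀP(A−BK) = [20.6000 7.8000; 7.8000 3.7125]
tr(P') = 24.3125


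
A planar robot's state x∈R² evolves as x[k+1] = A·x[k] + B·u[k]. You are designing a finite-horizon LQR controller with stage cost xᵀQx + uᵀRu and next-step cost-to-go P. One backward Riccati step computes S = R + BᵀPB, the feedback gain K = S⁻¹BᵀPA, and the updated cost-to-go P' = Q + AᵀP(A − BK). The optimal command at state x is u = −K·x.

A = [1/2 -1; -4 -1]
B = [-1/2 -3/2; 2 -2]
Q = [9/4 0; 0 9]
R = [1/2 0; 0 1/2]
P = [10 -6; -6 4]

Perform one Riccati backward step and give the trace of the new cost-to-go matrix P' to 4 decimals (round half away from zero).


12.9358

BᵀP = [-17.0000 11.0000; -3.0000 1.0000]
S = R + BᵀPB = [1/2 0; 0 1/2] + [30.5000 3.5000; 3.5000 2.5000] = [31.0000 3.5000; 3.5000 3.0000]
BᵀPA = [-52.5000 6.0000; -5.5000 2.0000]
K = S⁻¹·BᵀPA = [-1.7121 0.1362; 0.1641 0.5077]
A−BK = [-0.1099 -0.1703; -0.2477 -0.2570]
AᵀP(A−BK) = [1.5186 -0.0557; -0.0557 0.1672]
P' = Q + AᵀP(A−BK) = [3.7686 -0.0557; -0.0557 9.1672]
tr(P') = 12.9358


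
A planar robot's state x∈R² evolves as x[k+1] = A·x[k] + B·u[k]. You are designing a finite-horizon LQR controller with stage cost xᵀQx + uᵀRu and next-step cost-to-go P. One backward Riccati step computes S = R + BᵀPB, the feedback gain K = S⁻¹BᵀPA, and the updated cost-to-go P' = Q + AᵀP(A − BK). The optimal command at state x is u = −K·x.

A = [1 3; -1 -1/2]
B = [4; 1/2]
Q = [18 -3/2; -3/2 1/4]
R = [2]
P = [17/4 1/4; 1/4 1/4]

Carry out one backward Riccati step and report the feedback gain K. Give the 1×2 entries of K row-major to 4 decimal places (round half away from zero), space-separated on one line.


BᵀP = [17.1250 1.1250]
S = R + BᵀPB = [2] + [69.0625] = [71.0625]
BᵀPA = [16.0000 50.8125]
K = S⁻¹·BᵀPA = [0.2252 0.7150]
A−BK = [0.0994 0.1398; -1.1126 -0.8575]
AᵀP(A−BK) = [0.3975 0.5594; 0.5594 1.2296]
P' = Q + AᵀP(A−BK) = [18.3975 -0.9406; -0.9406 1.4796]
tr(P') = 19.8771

0.2252 0.7150


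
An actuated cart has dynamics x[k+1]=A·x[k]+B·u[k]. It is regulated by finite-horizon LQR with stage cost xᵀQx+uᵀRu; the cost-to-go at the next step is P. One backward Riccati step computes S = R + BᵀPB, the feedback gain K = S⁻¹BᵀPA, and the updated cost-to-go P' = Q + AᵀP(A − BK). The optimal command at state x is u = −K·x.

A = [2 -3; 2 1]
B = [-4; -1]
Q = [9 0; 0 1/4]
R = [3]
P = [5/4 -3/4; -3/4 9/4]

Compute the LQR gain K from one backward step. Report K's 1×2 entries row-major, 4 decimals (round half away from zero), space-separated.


-0.3636 0.7013

BᵀP = [-4.2500 0.7500]
S = R + BᵀPB = [3] + [16.2500] = [19.2500]
BᵀPA = [-7.0000 13.5000]
K = S⁻¹·BᵀPA = [-0.3636 0.7013]
A−BK = [0.5455 -0.1948; 1.6364 1.7013]
AᵀP(A−BK) = [5.4545 4.9091; 4.9091 8.5325]
P' = Q + AᵀP(A−BK) = [14.4545 4.9091; 4.9091 8.7825]
tr(P') = 23.2370


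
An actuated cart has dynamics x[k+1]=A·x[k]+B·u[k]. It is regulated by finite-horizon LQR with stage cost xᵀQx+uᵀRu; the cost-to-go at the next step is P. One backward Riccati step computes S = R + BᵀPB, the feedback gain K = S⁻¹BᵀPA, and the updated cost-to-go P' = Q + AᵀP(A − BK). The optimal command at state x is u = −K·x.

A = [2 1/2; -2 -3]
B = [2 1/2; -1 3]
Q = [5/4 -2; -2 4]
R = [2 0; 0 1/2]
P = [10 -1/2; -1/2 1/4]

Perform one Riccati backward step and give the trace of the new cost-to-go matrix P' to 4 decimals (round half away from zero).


8.0860

BᵀP = [20.5000 -1.2500; 3.5000 0.5000]
S = R + BᵀPB = [2 0; 0 1/2] + [42.2500 6.5000; 6.5000 3.2500] = [44.2500 6.5000; 6.5000 3.7500]
BᵀPA = [43.5000 14.0000; 6.0000 0.2500]
K = S⁻¹·BᵀPA = [1.0035 0.4113; -0.1395 -0.6463]
A−BK = [0.0627 0.0005; -0.5781 -0.6498]
AᵀP(A−BK) = [2.1829 0.9853; 0.9853 0.6531]
P' = Q + AᵀP(A−BK) = [3.4329 -1.0147; -1.0147 4.6531]
tr(P') = 8.0860


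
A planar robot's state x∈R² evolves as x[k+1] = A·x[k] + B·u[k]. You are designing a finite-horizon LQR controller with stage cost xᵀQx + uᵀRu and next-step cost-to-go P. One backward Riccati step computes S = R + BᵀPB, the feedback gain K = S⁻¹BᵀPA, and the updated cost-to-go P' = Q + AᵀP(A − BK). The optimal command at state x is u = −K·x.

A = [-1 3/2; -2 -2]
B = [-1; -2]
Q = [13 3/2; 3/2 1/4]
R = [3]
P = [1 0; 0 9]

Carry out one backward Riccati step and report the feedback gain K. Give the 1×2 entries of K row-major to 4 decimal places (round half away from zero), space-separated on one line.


0.9250 0.8625

BᵀP = [-1.0000 -18.0000]
S = R + BᵀPB = [3] + [37.0000] = [40.0000]
BᵀPA = [37.0000 34.5000]
K = S⁻¹·BᵀPA = [0.9250 0.8625]
A−BK = [-0.0750 2.3625; -0.1500 -0.2750]
AᵀP(A−BK) = [2.7750 2.5875; 2.5875 8.4938]
P' = Q + AᵀP(A−BK) = [15.7750 4.0875; 4.0875 8.7438]
tr(P') = 24.5188


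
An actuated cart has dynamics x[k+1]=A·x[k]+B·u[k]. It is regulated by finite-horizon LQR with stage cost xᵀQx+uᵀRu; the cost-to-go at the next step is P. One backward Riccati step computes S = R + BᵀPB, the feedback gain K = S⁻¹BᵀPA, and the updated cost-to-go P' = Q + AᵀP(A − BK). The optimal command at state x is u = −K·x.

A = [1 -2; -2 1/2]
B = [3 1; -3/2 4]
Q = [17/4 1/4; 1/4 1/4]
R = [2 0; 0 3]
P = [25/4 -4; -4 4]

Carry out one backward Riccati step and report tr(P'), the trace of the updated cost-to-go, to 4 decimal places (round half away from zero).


BᵀP = [24.7500 -18.0000; -9.7500 12.0000]
S = R + BᵀPB = [2 0; 0 3] + [101.2500 -47.2500; -47.2500 38.2500] = [103.2500 -47.2500; -47.2500 41.2500]
BᵀPA = [60.7500 -58.5000; -33.7500 25.5000]
K = S⁻¹·BᵀPA = [0.4497 -0.5962; -0.3031 -0.0648]
A−BK = [-0.0459 -0.1466; -0.1131 -0.1353]
AᵀP(A−BK) = [0.7028 -0.4652; -0.4652 0.7724]
P' = Q + AᵀP(A−BK) = [4.9528 -0.2152; -0.2152 1.0224]
tr(P') = 5.9752

5.9752


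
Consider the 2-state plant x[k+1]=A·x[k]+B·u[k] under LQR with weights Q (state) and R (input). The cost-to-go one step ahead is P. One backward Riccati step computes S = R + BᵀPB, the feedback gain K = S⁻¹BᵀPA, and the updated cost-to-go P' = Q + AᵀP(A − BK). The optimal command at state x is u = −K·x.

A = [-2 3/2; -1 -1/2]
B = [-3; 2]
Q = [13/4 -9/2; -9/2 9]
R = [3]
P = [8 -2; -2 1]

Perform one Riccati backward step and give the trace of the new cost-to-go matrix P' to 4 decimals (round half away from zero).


15.5874

BᵀP = [-28.0000 8.0000]
S = R + BᵀPB = [3] + [100.0000] = [103.0000]
BᵀPA = [48.0000 -46.0000]
K = S⁻¹·BᵀPA = [0.4660 -0.4466]
A−BK = [-0.6019 0.1602; -1.9320 0.3932]
AᵀP(A−BK) = [2.6311 -1.0631; -1.0631 0.7063]
P' = Q + AᵀP(A−BK) = [5.8811 -5.5631; -5.5631 9.7063]
tr(P') = 15.5874


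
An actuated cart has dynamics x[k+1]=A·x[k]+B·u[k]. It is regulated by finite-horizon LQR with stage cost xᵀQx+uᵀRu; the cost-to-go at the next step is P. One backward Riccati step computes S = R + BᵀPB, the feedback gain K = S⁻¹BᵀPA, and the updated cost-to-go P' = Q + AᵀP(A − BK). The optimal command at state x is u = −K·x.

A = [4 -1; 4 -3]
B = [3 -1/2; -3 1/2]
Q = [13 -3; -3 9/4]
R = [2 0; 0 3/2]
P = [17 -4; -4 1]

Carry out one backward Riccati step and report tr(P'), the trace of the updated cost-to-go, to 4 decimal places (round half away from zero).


BᵀP = [63.0000 -15.0000; -10.5000 2.5000]
S = R + BᵀPB = [2 0; 0 3/2] + [234.0000 -39.0000; -39.0000 6.5000] = [236.0000 -39.0000; -39.0000 8.0000]
BᵀPA = [192.0000 -18.0000; -32.0000 3.0000]
K = S⁻¹·BᵀPA = [0.7847 -0.0736; -0.1744 0.0163]
A−BK = [1.5586 -0.7711; 6.4414 -3.2289]
AᵀP(A−BK) = [3.7493 -1.3515; -1.3515 0.6267]
P' = Q + AᵀP(A−BK) = [16.7493 -4.3515; -4.3515 2.8767]
tr(P') = 19.6260

19.6260


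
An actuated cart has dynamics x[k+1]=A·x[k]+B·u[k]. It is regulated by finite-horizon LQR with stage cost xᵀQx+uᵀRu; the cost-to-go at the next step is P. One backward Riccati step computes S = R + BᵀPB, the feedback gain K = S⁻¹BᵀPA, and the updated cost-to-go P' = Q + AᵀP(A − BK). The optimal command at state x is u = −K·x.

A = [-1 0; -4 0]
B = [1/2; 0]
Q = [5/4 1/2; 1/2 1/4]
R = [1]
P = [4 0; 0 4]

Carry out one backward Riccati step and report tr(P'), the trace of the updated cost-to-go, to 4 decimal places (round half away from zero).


BᵀP = [2.0000 0.0000]
S = R + BᵀPB = [1] + [1.0000] = [2.0000]
BᵀPA = [-2.0000 0.0000]
K = S⁻¹·BᵀPA = [-1.0000 0.0000]
A−BK = [-0.5000 0.0000; -4.0000 0.0000]
AᵀP(A−BK) = [66.0000 0.0000; 0.0000 0.0000]
P' = Q + AᵀP(A−BK) = [67.2500 0.5000; 0.5000 0.2500]
tr(P') = 67.5000

67.5000


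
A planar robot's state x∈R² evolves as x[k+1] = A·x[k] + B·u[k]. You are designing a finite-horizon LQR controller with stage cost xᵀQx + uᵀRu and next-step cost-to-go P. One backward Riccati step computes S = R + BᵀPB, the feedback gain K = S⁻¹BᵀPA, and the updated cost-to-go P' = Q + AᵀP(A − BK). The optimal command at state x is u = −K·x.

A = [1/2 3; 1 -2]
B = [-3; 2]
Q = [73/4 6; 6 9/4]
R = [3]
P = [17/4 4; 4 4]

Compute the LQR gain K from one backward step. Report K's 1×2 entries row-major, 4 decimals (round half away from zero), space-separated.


BᵀP = [-4.7500 -4.0000]
S = R + BᵀPB = [3] + [6.2500] = [9.2500]
BᵀPA = [-6.3750 -6.2500]
K = S⁻¹·BᵀPA = [-0.6892 -0.6757]
A−BK = [-1.5676 0.9730; 2.3784 -0.6486]
AᵀP(A−BK) = [4.6689 2.0676; 2.0676 2.0270]
P' = Q + AᵀP(A−BK) = [22.9189 8.0676; 8.0676 4.2770]
tr(P') = 27.1959

-0.6892 -0.6757


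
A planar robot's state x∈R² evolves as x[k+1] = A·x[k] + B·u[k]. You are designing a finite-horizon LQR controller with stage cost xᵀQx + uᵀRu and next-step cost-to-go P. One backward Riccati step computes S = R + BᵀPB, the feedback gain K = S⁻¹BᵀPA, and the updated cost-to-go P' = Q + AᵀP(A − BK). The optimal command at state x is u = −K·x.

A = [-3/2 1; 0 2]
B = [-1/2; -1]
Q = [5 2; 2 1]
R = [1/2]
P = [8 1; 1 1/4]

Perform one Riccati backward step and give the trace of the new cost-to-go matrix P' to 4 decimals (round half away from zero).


10.7333

BᵀP = [-5.0000 -0.7500]
S = R + BᵀPB = [1/2] + [3.2500] = [3.7500]
BᵀPA = [7.5000 -6.5000]
K = S⁻¹·BᵀPA = [2.0000 -1.7333]
A−BK = [-0.5000 0.1333; 2.0000 0.2667]
AᵀP(A−BK) = [3.0000 -2.0000; -2.0000 1.7333]
P' = Q + AᵀP(A−BK) = [8.0000 0.0000; 0.0000 2.7333]
tr(P') = 10.7333
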